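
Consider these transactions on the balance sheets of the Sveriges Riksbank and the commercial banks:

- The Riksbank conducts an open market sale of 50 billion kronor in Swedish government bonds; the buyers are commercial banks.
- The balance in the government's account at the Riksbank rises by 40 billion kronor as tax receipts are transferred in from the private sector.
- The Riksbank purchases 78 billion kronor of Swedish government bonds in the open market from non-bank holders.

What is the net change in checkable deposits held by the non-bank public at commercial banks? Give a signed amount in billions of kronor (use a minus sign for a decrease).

Riksbank balance sheet:
  Assets:      Securities +28B
  Liabilities: Bank reserves −12B, Government deposits +40B
Commercial banking system:
  Assets:      Reserves at CB −12B, Securities +50B
  Liabilities: Checkable deposits +38B
So the change in checkable deposits held by the non-bank public at commercial banks is +38 billion.

+38 billion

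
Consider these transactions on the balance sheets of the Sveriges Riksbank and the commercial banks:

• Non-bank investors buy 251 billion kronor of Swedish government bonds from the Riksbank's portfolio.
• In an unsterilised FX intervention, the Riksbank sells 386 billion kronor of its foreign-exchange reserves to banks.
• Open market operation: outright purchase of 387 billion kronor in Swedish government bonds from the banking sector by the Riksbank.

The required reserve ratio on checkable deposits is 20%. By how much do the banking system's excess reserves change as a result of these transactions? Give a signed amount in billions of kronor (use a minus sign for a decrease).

-199.8 billion

Asset sale (to non-banks) 251 billion kronor: reserves −251B, deposits −251B.
FX sale 386 billion kronor: reserves −386B, deposits 0.
OMO purchase (from banks) 387 billion kronor: reserves +387B, deposits 0.
Totals: Δreserves = −250B, Δdeposits = −251B.
Δrequired reserves = 20% × −251B = −50.2B.
Δexcess reserves = Δreserves − Δrequired = −250B − (−50.2B) = -199.8 billion.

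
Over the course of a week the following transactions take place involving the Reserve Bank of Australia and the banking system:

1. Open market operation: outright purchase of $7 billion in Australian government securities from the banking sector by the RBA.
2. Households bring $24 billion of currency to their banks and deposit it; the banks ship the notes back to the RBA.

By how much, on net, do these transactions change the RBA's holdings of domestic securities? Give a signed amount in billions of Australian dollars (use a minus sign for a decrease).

RBA balance sheet:
  Assets:      Securities +$7B
  Liabilities: Bank reserves +$31B, Currency in circulation −$24B
Commercial banking system:
  Assets:      Reserves at CB +$31B, Securities −$7B
  Liabilities: Checkable deposits +$24B
So the change in the RBA's holdings of domestic securities is +$7 billion.

+$7 billion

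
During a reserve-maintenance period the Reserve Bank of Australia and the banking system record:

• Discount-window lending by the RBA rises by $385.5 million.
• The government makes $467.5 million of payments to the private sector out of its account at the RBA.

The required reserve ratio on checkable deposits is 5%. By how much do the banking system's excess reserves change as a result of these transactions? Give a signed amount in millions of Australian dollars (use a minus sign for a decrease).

Discount-window loan $385.5 million: reserves +$385.5M, deposits 0.
Government spending $467.5 million: reserves +$467.5M, deposits +$467.5M.
Totals: Δreserves = +$853M, Δdeposits = +$467.5M.
Δrequired reserves = 5% × +$467.5M = +$23.375M.
Δexcess reserves = Δreserves − Δrequired = +$853M − (+$23.375M) = +$829.625 million.

+$829.625 million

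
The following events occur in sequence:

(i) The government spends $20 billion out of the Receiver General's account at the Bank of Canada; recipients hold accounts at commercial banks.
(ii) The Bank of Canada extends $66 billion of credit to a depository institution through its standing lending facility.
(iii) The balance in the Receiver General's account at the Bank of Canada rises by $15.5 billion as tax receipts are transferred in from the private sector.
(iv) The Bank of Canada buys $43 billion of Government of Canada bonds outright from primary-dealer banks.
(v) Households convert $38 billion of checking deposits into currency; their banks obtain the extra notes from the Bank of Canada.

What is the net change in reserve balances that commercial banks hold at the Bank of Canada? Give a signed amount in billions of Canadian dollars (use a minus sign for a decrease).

+$75.5 billion

Bank of Canada balance sheet:
  Assets:      Securities +$43B, Loans to banks +$66B
  Liabilities: Bank reserves +$75.5B, Currency in circulation +$38B, Government deposits −$4.5B
So the change in reserve balances that commercial banks hold at the Bank of Canada is +$75.5 billion.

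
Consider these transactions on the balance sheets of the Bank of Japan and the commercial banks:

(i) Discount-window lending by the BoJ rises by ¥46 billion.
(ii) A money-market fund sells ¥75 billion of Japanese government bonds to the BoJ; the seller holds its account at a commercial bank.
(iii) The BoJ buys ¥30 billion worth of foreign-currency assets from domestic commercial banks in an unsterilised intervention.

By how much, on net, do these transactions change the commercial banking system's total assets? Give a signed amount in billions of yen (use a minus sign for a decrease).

+¥121 billion

BoJ balance sheet:
  Assets:      Securities +¥75B, Loans to banks +¥46B, Foreign assets +¥30B
  Liabilities: Bank reserves +¥151B
Commercial banking system:
  Assets:      Reserves at CB +¥151B, Foreign assets −¥30B
  Liabilities: Checkable deposits +¥75B, Borrowings from CB +¥46B
Change in total bank assets = +¥121 billion.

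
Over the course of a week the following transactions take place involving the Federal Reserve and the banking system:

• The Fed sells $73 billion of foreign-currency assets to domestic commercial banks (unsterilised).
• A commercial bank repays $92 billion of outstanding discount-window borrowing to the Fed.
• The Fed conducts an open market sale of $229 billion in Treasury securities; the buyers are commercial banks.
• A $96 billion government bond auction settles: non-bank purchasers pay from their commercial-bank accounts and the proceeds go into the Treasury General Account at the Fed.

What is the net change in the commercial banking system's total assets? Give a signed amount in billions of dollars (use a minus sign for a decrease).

-$188 billion

FX sale $73 billion: just an asset swap on bank balance sheets → 0.
Discount-window repayment $92 billion: bank balance sheets shrink → −$92B.
OMO sale (to banks) $229 billion: just an asset swap on bank balance sheets → 0.
Government account inflow $96 billion: bank balance sheets shrink → −$96B.
Net: 0 − 92 + 0 − 96 = -$188 billion.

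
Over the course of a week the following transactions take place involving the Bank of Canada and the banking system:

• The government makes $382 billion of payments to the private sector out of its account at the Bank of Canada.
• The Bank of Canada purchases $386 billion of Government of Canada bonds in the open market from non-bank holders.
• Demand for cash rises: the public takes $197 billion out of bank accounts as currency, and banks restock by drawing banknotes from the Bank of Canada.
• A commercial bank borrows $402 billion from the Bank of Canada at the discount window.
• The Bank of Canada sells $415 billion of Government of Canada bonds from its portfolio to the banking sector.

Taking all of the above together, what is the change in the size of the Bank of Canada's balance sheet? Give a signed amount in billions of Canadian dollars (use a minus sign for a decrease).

+$373 billion

Government spending $382 billion: only the composition of liabilities changes → 0.
Asset purchase (from non-banks) $386 billion: a Bank of Canada asset is acquired → +$386B.
Currency withdrawal $197 billion: only the composition of liabilities changes → 0.
Discount-window loan $402 billion: a Bank of Canada asset is acquired → +$402B.
OMO sale (to banks) $415 billion: a Bank of Canada asset is shed → −$415B.
Net: 0 + 386 + 0 + 402 − 415 = +$373 billion.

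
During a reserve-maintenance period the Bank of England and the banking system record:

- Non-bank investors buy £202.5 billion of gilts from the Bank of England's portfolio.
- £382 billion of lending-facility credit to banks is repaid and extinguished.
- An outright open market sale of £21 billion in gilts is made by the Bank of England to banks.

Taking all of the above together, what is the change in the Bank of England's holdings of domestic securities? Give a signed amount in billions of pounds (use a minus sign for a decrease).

Bank of England balance sheet:
  Assets:      Securities −£223.5B, Loans to banks −£382B
  Liabilities: Bank reserves −£605.5B
Commercial banking system:
  Assets:      Reserves at CB −£605.5B, Securities +£21B
  Liabilities: Checkable deposits −£202.5B, Borrowings from CB −£382B
So the change in the Bank of England's holdings of domestic securities is -£223.5 billion.

-£223.5 billion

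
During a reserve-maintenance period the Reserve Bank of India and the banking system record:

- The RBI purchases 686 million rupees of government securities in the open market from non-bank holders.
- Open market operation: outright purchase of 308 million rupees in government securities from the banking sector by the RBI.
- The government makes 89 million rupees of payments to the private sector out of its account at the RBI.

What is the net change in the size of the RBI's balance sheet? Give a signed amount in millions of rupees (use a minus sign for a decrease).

+994 million

RBI balance sheet:
  Assets:      Securities +994M
  Liabilities: Bank reserves +1083M, Government deposits −89M
Change in total RBI assets = +994 million.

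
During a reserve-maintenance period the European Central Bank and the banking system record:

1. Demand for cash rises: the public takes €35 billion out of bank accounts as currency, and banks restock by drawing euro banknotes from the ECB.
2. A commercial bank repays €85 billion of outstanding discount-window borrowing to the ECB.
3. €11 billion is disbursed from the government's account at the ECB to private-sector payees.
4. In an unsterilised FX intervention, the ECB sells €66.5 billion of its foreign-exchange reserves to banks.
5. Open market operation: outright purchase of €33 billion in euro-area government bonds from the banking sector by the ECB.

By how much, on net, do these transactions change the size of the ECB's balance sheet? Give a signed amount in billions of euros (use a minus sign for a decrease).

ECB balance sheet:
  Assets:      Securities +€33B, Loans to banks −€85B, Foreign assets −€66.5B
  Liabilities: Bank reserves −€142.5B, Currency in circulation +€35B, Government deposits −€11B
Commercial banking system:
  Assets:      Reserves at CB −€142.5B, Securities −€33B, Foreign assets +€66.5B
  Liabilities: Checkable deposits −€24B, Borrowings from CB −€85B
Change in total ECB assets = -€118.5 billion.

-€118.5 billion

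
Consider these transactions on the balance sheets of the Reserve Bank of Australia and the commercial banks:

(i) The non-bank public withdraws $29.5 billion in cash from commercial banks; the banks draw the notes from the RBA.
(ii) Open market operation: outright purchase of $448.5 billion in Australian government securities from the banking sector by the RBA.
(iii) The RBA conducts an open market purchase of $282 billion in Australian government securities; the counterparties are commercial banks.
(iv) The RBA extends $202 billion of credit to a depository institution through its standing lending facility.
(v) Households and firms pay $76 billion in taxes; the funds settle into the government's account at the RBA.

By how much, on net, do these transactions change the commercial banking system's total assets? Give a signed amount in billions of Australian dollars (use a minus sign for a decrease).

RBA balance sheet:
  Assets:      Securities +$730.5B, Loans to banks +$202B
  Liabilities: Bank reserves +$827B, Currency in circulation +$29.5B, Government deposits +$76B
Commercial banking system:
  Assets:      Reserves at CB +$827B, Securities −$730.5B
  Liabilities: Checkable deposits −$105.5B, Borrowings from CB +$202B
Change in total bank assets = +$96.5 billion.

+$96.5 billion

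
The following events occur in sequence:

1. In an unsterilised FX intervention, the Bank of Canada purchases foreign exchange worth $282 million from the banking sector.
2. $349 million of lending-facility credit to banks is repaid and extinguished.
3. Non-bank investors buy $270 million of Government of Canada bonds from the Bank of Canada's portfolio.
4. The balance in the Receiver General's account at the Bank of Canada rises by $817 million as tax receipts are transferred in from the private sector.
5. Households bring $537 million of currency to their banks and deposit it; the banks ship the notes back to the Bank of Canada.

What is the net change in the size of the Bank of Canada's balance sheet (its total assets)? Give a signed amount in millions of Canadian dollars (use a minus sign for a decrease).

Bank of Canada balance sheet:
  Assets:      Securities −$270M, Loans to banks −$349M, Foreign assets +$282M
  Liabilities: Bank reserves −$617M, Currency in circulation −$537M, Government deposits +$817M
Commercial banking system:
  Assets:      Reserves at CB −$617M, Foreign assets −$282M
  Liabilities: Checkable deposits −$550M, Borrowings from CB −$349M
Change in total Bank of Canada assets = -$337 million.

-$337 million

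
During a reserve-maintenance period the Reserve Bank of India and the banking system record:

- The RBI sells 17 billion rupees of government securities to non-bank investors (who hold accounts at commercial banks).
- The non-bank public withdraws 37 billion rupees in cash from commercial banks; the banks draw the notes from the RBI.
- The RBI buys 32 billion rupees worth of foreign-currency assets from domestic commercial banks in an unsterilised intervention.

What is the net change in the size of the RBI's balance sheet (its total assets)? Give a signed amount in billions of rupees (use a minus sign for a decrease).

RBI balance sheet:
  Assets:      Securities −17B, Foreign assets +32B
  Liabilities: Bank reserves −22B, Currency in circulation +37B
Change in total RBI assets = +15 billion.

+15 billion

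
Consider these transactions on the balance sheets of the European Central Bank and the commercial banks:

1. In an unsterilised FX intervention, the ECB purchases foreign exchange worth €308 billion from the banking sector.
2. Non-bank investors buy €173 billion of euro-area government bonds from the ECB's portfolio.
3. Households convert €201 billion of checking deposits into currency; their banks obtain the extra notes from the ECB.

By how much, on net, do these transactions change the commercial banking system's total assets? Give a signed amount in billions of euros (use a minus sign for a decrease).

ECB balance sheet:
  Assets:      Securities −€173B, Foreign assets +€308B
  Liabilities: Bank reserves −€66B, Currency in circulation +€201B
Commercial banking system:
  Assets:      Reserves at CB −€66B, Foreign assets −€308B
  Liabilities: Checkable deposits −€374B
Change in total bank assets = -€374 billion.

-€374 billion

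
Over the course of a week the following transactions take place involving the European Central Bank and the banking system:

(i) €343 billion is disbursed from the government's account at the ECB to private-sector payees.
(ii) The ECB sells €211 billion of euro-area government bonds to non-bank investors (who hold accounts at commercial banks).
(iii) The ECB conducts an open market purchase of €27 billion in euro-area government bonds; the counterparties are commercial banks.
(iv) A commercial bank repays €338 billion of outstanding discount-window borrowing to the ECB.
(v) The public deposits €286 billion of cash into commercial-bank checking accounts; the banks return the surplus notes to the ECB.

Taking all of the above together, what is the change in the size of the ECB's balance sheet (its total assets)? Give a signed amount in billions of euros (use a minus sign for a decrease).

ECB balance sheet:
  Assets:      Securities −€184B, Loans to banks −€338B
  Liabilities: Bank reserves +€107B, Currency in circulation −€286B, Government deposits −€343B
Commercial banking system:
  Assets:      Reserves at CB +€107B, Securities −€27B
  Liabilities: Checkable deposits +€418B, Borrowings from CB −€338B
Change in total ECB assets = -€522 billion.

-€522 billion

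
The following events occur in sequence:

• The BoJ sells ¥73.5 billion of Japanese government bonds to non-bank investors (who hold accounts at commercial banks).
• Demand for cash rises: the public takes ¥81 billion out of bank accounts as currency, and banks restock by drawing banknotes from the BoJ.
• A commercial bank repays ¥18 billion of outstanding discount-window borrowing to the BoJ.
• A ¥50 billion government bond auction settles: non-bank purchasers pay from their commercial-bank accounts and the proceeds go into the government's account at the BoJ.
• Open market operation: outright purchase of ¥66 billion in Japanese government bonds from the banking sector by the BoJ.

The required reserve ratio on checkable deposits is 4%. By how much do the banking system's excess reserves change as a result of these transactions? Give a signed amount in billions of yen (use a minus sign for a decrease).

Asset sale (to non-banks) ¥73.5 billion: reserves −¥73.5B, deposits −¥73.5B.
Currency withdrawal ¥81 billion: reserves −¥81B, deposits −¥81B.
Discount-window repayment ¥18 billion: reserves −¥18B, deposits 0.
Government account inflow ¥50 billion: reserves −¥50B, deposits −¥50B.
OMO purchase (from banks) ¥66 billion: reserves +¥66B, deposits 0.
Totals: Δreserves = −¥156.5B, Δdeposits = −¥204.5B.
Δrequired reserves = 4% × −¥204.5B = −¥8.18B.
Δexcess reserves = Δreserves − Δrequired = −¥156.5B − (−¥8.18B) = -¥148.32 billion.

-¥148.32 billion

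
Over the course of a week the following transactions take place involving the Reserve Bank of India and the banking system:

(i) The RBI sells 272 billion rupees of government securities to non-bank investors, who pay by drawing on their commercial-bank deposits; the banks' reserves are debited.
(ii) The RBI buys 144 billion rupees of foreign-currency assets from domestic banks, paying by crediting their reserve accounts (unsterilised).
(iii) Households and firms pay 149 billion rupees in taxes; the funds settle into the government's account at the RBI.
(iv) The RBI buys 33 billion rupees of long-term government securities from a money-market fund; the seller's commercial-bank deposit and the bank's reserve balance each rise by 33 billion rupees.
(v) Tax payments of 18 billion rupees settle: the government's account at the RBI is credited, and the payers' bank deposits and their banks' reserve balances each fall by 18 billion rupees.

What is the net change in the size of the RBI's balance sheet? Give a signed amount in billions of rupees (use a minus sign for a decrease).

-95 billion

RBI balance sheet:
  Assets:      Securities −239B, Foreign assets +144B
  Liabilities: Bank reserves −262B, Government deposits +167B
Change in total RBI assets = -95 billion.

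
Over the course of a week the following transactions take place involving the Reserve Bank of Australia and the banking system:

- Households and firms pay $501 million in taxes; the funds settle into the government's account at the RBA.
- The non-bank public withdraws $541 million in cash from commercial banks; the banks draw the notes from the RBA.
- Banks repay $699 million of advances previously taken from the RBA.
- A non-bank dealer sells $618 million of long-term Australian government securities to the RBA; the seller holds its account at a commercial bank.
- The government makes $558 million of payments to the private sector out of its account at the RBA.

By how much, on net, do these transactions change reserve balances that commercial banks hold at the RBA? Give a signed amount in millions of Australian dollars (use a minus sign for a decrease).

-$565 million

Government account inflow $501 million: funds move from bank reserves into the government account → −$501M.
Currency withdrawal $541 million: banks swap reserves for currency → −$541M.
Discount-window repayment $699 million: repayment is debited from reserves → −$699M.
Asset purchase (from non-banks) $618 million: the RBA pays by crediting reserve accounts → +$618M.
Government spending $558 million: government payments flow into bank reserve accounts → +$558M.
Net: −501 − 541 − 699 + 618 + 558 = -$565 million.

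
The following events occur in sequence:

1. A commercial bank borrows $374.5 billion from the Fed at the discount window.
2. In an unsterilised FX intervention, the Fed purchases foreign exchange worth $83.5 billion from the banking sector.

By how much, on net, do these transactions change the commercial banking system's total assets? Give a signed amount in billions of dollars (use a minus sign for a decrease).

Fed balance sheet:
  Assets:      Loans to banks +$374.5B, Foreign assets +$83.5B
  Liabilities: Bank reserves +$458B
Commercial banking system:
  Assets:      Reserves at CB +$458B, Foreign assets −$83.5B
  Liabilities: Borrowings from CB +$374.5B
Change in total bank assets = +$374.5 billion.

+$374.5 billion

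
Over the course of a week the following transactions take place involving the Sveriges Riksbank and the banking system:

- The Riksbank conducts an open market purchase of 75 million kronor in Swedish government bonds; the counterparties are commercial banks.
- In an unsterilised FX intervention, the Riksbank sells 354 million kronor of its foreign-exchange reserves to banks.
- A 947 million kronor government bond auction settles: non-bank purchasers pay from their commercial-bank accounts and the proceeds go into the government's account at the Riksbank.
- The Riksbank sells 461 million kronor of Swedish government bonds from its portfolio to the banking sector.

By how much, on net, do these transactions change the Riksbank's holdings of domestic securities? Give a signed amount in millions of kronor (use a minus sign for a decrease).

-386 million

OMO purchase (from banks) 75 million kronor: securities added to the Riksbank's portfolio → +75M.
FX sale 354 million kronor: the Riksbank's securities portfolio is untouched → 0.
Government account inflow 947 million kronor: the Riksbank's securities portfolio is untouched → 0.
OMO sale (to banks) 461 million kronor: securities removed from the Riksbank's portfolio → −461M.
Net: 75 + 0 + 0 − 461 = -386 million.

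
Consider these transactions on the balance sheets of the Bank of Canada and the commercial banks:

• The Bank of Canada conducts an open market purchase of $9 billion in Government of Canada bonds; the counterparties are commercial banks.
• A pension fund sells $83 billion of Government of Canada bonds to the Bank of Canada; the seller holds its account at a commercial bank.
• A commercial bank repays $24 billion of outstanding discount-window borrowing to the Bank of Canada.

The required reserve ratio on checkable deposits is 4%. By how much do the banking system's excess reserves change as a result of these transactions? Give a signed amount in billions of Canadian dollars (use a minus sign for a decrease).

+$64.68 billion

OMO purchase (from banks) $9 billion: reserves +$9B, deposits 0.
Asset purchase (from non-banks) $83 billion: reserves +$83B, deposits +$83B.
Discount-window repayment $24 billion: reserves −$24B, deposits 0.
Totals: Δreserves = +$68B, Δdeposits = +$83B.
Δrequired reserves = 4% × +$83B = +$3.32B.
Δexcess reserves = Δreserves − Δrequired = +$68B − (+$3.32B) = +$64.68 billion.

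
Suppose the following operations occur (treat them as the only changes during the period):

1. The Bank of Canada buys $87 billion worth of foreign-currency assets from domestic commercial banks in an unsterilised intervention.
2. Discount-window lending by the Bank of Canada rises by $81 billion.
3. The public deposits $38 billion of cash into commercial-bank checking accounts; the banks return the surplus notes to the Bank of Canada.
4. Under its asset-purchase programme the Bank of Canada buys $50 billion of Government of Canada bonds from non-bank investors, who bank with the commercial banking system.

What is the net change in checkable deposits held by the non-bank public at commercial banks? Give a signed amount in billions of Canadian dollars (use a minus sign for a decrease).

FX purchase $87 billion: the counterparty is a bank, so public deposits are unchanged → 0.
Discount-window loan $81 billion: the counterparty is a bank, so public deposits are unchanged → 0.
Currency deposit $38 billion: non-bank counterparties' bank balances rise → +$38B.
Asset purchase (from non-banks) $50 billion: non-bank counterparties' bank balances rise → +$50B.
Net: 0 + 0 + 38 + 50 = +$88 billion.

+$88 billion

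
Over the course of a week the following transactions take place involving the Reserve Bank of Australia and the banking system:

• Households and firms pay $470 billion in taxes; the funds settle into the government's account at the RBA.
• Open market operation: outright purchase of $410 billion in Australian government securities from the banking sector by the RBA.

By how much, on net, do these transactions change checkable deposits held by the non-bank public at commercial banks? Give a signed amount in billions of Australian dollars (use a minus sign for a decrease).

-$470 billion

Government account inflow $470 billion: non-bank counterparties' bank balances fall → −$470B.
OMO purchase (from banks) $410 billion: the counterparty is a bank, so public deposits are unchanged → 0.
Net: −470 + 0 = -$470 billion.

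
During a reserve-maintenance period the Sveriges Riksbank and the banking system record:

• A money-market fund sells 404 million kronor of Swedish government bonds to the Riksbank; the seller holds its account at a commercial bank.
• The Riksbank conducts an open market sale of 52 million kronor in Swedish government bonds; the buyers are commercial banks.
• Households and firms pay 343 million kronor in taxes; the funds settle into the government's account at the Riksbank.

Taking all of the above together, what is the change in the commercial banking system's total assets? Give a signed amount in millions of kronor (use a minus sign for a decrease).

+61 million

Asset purchase (from non-banks) 404 million kronor: bank balance sheets expand → +404M.
OMO sale (to banks) 52 million kronor: just an asset swap on bank balance sheets → 0.
Government account inflow 343 million kronor: bank balance sheets shrink → −343M.
Net: 404 + 0 − 343 = +61 million.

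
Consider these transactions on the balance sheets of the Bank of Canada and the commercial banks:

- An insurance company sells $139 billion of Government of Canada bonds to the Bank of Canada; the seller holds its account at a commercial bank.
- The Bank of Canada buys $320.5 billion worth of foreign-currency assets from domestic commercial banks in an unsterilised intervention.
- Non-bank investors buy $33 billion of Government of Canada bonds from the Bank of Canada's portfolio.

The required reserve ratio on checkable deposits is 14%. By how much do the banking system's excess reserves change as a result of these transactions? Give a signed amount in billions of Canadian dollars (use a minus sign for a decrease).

Asset purchase (from non-banks) $139 billion: reserves +$139B, deposits +$139B.
FX purchase $320.5 billion: reserves +$320.5B, deposits 0.
Asset sale (to non-banks) $33 billion: reserves −$33B, deposits −$33B.
Totals: Δreserves = +$426.5B, Δdeposits = +$106B.
Δrequired reserves = 14% × +$106B = +$14.84B.
Δexcess reserves = Δreserves − Δrequired = +$426.5B − (+$14.84B) = +$411.66 billion.

+$411.66 billion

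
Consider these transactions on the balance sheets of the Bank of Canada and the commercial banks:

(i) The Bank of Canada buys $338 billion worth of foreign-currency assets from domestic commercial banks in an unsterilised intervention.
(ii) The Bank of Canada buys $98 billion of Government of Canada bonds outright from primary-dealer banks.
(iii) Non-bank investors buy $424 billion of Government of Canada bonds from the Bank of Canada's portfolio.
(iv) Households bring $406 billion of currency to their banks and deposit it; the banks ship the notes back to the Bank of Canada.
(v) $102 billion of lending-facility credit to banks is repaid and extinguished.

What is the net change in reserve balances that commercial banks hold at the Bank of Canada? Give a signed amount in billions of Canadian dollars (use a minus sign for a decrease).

+$316 billion

Bank of Canada balance sheet:
  Assets:      Securities −$326B, Loans to banks −$102B, Foreign assets +$338B
  Liabilities: Bank reserves +$316B, Currency in circulation −$406B
So the change in reserve balances that commercial banks hold at the Bank of Canada is +$316 billion.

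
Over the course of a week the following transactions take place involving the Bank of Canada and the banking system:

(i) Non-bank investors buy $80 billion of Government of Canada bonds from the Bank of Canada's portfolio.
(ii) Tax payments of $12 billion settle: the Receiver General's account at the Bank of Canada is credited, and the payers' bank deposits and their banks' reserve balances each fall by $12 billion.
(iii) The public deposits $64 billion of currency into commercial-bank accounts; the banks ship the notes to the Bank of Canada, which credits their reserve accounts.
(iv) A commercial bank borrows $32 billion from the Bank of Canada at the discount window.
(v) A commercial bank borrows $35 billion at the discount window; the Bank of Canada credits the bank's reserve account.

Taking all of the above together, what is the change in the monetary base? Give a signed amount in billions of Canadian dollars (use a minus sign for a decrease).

Asset sale (to non-banks) $80 billion: Bank of Canada balance sheet contracts → −$80B.
Government account inflow $12 billion: reserves shift to a non-base liability → −$12B.
Currency deposit $64 billion: just a shift between currency and reserves — both are base money → 0.
Discount-window loan $32 billion: Bank of Canada balance sheet expands → +$32B.
Discount-window loan $35 billion: Bank of Canada balance sheet expands → +$35B.
Net: −80 − 12 + 0 + 32 + 35 = -$25 billion.

-$25 billion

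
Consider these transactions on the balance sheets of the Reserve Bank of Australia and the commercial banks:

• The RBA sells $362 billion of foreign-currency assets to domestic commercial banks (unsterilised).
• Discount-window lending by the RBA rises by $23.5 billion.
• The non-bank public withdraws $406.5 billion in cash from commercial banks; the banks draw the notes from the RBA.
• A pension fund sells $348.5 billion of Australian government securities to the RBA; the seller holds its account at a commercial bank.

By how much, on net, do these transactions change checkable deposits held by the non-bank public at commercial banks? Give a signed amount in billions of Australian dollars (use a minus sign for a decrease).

-$58 billion

FX sale $362 billion: the counterparty is a bank, so public deposits are unchanged → 0.
Discount-window loan $23.5 billion: the counterparty is a bank, so public deposits are unchanged → 0.
Currency withdrawal $406.5 billion: non-bank counterparties' bank balances fall → −$406.5B.
Asset purchase (from non-banks) $348.5 billion: non-bank counterparties' bank balances rise → +$348.5B.
Net: 0 + 0 − 406.5 + 348.5 = -$58 billion.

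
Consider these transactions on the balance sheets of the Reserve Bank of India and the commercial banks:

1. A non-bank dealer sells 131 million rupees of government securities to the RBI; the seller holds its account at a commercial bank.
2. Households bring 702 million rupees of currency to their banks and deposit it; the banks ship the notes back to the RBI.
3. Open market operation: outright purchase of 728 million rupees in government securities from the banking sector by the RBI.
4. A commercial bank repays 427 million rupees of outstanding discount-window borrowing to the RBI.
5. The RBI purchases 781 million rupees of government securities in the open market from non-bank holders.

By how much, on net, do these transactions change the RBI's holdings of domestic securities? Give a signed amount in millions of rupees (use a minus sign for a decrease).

RBI balance sheet:
  Assets:      Securities +1640M, Loans to banks −427M
  Liabilities: Bank reserves +1915M, Currency in circulation −702M
So the change in the RBI's holdings of domestic securities is +1640 million.

+1640 million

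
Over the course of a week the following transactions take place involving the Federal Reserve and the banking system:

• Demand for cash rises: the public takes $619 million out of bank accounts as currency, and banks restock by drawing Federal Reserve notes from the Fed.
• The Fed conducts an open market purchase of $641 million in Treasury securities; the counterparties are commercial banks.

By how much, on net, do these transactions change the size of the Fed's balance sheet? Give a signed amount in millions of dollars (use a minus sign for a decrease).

Currency withdrawal $619 million: only the composition of liabilities changes → 0.
OMO purchase (from banks) $641 million: a Fed asset is acquired → +$641M.
Net: 0 + 641 = +$641 million.

+$641 million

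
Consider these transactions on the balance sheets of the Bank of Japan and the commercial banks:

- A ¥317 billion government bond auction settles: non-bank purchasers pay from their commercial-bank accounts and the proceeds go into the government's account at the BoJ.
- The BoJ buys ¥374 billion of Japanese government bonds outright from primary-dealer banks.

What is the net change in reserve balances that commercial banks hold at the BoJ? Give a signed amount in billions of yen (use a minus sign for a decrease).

BoJ balance sheet:
  Assets:      Securities +¥374B
  Liabilities: Bank reserves +¥57B, Government deposits +¥317B
So the change in reserve balances that commercial banks hold at the BoJ is +¥57 billion.

+¥57 billion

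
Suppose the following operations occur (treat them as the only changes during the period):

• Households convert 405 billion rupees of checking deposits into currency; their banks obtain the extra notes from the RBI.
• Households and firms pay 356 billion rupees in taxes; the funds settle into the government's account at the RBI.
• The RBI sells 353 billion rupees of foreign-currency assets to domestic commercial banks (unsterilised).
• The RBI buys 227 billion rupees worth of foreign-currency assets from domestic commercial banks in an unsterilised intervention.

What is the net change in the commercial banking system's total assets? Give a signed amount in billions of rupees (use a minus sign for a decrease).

RBI balance sheet:
  Assets:      Foreign assets −126B
  Liabilities: Bank reserves −887B, Currency in circulation +405B, Government deposits +356B
Commercial banking system:
  Assets:      Reserves at CB −887B, Foreign assets +126B
  Liabilities: Checkable deposits −761B
Change in total bank assets = -761 billion.

-761 billion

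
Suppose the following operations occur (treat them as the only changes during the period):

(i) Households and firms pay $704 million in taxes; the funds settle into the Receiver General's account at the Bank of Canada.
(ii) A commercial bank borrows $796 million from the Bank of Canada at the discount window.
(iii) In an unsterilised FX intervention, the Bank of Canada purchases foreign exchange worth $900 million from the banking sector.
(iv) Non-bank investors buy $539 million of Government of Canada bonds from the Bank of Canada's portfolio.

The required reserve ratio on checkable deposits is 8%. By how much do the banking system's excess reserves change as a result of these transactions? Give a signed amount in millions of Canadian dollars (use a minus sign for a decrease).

Government account inflow $704 million: reserves −$704M, deposits −$704M.
Discount-window loan $796 million: reserves +$796M, deposits 0.
FX purchase $900 million: reserves +$900M, deposits 0.
Asset sale (to non-banks) $539 million: reserves −$539M, deposits −$539M.
Totals: Δreserves = +$453M, Δdeposits = −$1243M.
Δrequired reserves = 8% × −$1243M = −$99.44M.
Δexcess reserves = Δreserves − Δrequired = +$453M − (−$99.44M) = +$552.44 million.

+$552.44 million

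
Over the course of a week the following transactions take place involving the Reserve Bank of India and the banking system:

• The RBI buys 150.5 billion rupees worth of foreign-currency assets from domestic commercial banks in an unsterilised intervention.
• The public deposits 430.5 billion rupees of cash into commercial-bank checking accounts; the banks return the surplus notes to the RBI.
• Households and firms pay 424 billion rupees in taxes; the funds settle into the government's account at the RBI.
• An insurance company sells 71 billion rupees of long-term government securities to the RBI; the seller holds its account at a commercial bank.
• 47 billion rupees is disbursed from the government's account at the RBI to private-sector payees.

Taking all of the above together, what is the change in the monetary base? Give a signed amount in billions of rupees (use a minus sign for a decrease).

FX purchase 150.5 billion rupees: RBI balance sheet expands → +150.5B.
Currency deposit 430.5 billion rupees: just a shift between currency and reserves — both are base money → 0.
Government account inflow 424 billion rupees: reserves shift to a non-base liability → −424B.
Asset purchase (from non-banks) 71 billion rupees: RBI balance sheet expands → +71B.
Government spending 47 billion rupees: a non-base liability converts back to reserves → +47B.
Net: 150.5 + 0 − 424 + 71 + 47 = -155.5 billion.

-155.5 billion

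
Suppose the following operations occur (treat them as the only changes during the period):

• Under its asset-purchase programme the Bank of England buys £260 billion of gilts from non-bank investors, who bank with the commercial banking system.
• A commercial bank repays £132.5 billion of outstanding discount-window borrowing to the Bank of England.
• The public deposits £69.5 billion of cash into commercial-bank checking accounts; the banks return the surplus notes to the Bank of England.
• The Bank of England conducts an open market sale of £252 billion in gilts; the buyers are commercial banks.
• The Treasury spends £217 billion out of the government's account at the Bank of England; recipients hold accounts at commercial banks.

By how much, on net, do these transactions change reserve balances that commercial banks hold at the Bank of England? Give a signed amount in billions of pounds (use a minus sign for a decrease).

+£162 billion

Bank of England balance sheet:
  Assets:      Securities +£8B, Loans to banks −£132.5B
  Liabilities: Bank reserves +£162B, Currency in circulation −£69.5B, Government deposits −£217B
Commercial banking system:
  Assets:      Reserves at CB +£162B, Securities +£252B
  Liabilities: Checkable deposits +£546.5B, Borrowings from CB −£132.5B
So the change in reserve balances that commercial banks hold at the Bank of England is +£162 billion.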